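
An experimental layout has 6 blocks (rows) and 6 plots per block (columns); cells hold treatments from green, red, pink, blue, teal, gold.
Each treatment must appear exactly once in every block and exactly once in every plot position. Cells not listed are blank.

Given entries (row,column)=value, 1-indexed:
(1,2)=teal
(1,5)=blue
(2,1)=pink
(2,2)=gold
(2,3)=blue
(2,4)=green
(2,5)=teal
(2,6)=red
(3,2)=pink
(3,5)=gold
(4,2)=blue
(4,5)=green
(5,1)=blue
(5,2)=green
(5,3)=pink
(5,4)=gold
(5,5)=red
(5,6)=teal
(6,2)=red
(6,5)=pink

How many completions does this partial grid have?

20

Block 1, plot 1: eliminating its block and plot leaves {green, red, gold}.
Block 1, plot 3: eliminating its block and plot leaves {green, red, gold}.
Block 1, plot 4: eliminating its block and plot leaves {red, pink}.
Block 1, plot 6: eliminating its block and plot leaves {green, pink, gold}.
Block 3, plot 1: eliminating its block and plot leaves {green, red, teal}.
Block 3, plot 3: eliminating its block and plot leaves {green, red, teal}.
Block 3, plot 4: eliminating its block and plot leaves {red, blue, teal}.
Block 3, plot 6: eliminating its block and plot leaves {green, blue}.
Block 4, plot 1: eliminating its block and plot leaves {red, teal, gold}.
Block 4, plot 3: eliminating its block and plot leaves {red, teal, gold}.
Block 4, plot 4: eliminating its block and plot leaves {red, pink, teal}.
Block 4, plot 6: eliminating its block and plot leaves {pink, gold}.
Block 6, plot 1: eliminating its block and plot leaves {green, teal, gold}.
Block 6, plot 3: eliminating its block and plot leaves {green, teal, gold}.
Block 6, plot 4: eliminating its block and plot leaves {blue, teal}.
Block 6, plot 6: eliminating its block and plot leaves {green, blue, gold}.
Enumerating the assignments across these blanks that avoid any block or plot repeat gives 20 completions.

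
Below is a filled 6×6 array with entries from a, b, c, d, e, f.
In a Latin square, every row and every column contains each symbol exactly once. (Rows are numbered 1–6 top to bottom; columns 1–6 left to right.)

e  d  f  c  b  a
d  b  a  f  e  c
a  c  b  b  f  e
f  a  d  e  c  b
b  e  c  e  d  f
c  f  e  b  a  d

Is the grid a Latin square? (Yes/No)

Row 5 contains e twice (at columns 2 and 4); row 3 is also not a permutation.

No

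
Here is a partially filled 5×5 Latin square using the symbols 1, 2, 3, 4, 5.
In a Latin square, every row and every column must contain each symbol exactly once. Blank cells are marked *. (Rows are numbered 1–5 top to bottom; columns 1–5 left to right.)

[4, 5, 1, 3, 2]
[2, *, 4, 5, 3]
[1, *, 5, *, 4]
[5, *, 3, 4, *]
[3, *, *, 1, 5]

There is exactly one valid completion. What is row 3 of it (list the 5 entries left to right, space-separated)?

Row 3, column 4: row 3 has {1, 4, 5} and column 4 has {1, 3, 4, 5}, leaving only 2.
Row 3, column 2: row 3 has {1, 2, 4, 5} and column 2 has {5}, leaving only 3.
So row 3 reads: 1 3 5 2 4.

1 3 5 2 4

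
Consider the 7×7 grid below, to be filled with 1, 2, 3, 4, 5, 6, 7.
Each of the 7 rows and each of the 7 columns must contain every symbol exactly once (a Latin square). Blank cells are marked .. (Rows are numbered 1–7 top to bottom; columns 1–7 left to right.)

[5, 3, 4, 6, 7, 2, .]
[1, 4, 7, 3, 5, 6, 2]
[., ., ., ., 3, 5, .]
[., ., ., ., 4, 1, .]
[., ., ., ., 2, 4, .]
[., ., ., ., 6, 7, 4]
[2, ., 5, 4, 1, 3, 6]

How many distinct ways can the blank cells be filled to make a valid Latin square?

Row 1, column 7: eliminating its row and column leaves {1}.
Row 3, column 1: eliminating its row and column leaves {4, 6, 7}.
Row 3, column 2: eliminating its row and column leaves {1, 2, 6, 7}.
Row 3, column 3: eliminating its row and column leaves {1, 2, 6}.
Row 3, column 4: eliminating its row and column leaves {1, 2, 7}.
Row 3, column 7: eliminating its row and column leaves {1, 7}.
Row 4, column 1: eliminating its row and column leaves {3, 6, 7}.
Row 4, column 2: eliminating its row and column leaves {2, 5, 6, 7}.
Row 4, column 3: eliminating its row and column leaves {2, 3, 6}.
Row 4, column 4: eliminating its row and column leaves {2, 5, 7}.
Row 4, column 7: eliminating its row and column leaves {3, 5, 7}.
Row 5, column 1: eliminating its row and column leaves {3, 6, 7}.
Row 5, column 2: eliminating its row and column leaves {1, 5, 6, 7}.
Row 5, column 3: eliminating its row and column leaves {1, 3, 6}.
Row 5, column 4: eliminating its row and column leaves {1, 5, 7}.
Row 5, column 7: eliminating its row and column leaves {1, 3, 5, 7}.
Row 6, column 1: eliminating its row and column leaves {3}.
Row 6, column 2: eliminating its row and column leaves {1, 2, 5}.
Row 6, column 3: eliminating its row and column leaves {1, 2, 3}.
Row 6, column 4: eliminating its row and column leaves {1, 2, 5}.
Row 7, column 2: eliminating its row and column leaves {7}.
Enumerating the assignments across these blanks that avoid any row or column repeat gives 10 completions.

10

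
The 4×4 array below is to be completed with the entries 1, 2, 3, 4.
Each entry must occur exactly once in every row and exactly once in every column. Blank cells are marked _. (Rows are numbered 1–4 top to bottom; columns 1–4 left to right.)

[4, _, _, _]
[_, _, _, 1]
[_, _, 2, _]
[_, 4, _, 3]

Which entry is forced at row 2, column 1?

Row 1, column 4: row 1 has {4} and column 4 has {1, 3}, leaving only 2.
Row 3, column 4: row 3 has {2} and column 4 has {1, 2, 3}, leaving only 4.
Row 4, column 3: row 4 has {3, 4} and column 3 has {2}, leaving only 1.
Row 1, column 3: row 1 has {2, 4} and column 3 has {1, 2}, leaving only 3.
Row 1, column 2: row 1 has {2, 3, 4} and column 2 has {4}, leaving only 1.
Row 2, column 3: row 2 has {1} and column 3 has {1, 2, 3}, leaving only 4.
Row 3, column 2: row 3 has {2, 4} and column 2 has {1, 4}, leaving only 3.
Row 2, column 2: row 2 has {1, 4} and column 2 has {1, 3, 4}, leaving only 2.
Row 2 already has {1, 2, 4} and column 1 already has {4}, so row 2, column 1 must be 3.

3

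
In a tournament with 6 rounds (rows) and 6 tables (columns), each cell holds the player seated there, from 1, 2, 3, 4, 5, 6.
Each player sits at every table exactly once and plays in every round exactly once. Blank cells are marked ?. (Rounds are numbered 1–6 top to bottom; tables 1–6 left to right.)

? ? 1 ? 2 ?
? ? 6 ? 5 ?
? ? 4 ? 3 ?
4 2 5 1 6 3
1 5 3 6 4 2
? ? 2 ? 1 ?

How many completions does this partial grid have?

20

Round 1, table 1: eliminating its round and table leaves {3, 5, 6}.
Round 1, table 2: eliminating its round and table leaves {3, 4, 6}.
Round 1, table 4: eliminating its round and table leaves {3, 4, 5}.
Round 1, table 6: eliminating its round and table leaves {4, 5, 6}.
Round 2, table 1: eliminating its round and table leaves {2, 3}.
Round 2, table 2: eliminating its round and table leaves {1, 3, 4}.
Round 2, table 4: eliminating its round and table leaves {2, 3, 4}.
Round 2, table 6: eliminating its round and table leaves {1, 4}.
Round 3, table 1: eliminating its round and table leaves {2, 5, 6}.
Round 3, table 2: eliminating its round and table leaves {1, 6}.
Round 3, table 4: eliminating its round and table leaves {2, 5}.
Round 3, table 6: eliminating its round and table leaves {1, 5, 6}.
Round 6, table 1: eliminating its round and table leaves {3, 5, 6}.
Round 6, table 2: eliminating its round and table leaves {3, 4, 6}.
Round 6, table 4: eliminating its round and table leaves {3, 4, 5}.
Round 6, table 6: eliminating its round and table leaves {4, 5, 6}.
Enumerating the assignments across these blanks that avoid any round or table repeat gives 20 completions.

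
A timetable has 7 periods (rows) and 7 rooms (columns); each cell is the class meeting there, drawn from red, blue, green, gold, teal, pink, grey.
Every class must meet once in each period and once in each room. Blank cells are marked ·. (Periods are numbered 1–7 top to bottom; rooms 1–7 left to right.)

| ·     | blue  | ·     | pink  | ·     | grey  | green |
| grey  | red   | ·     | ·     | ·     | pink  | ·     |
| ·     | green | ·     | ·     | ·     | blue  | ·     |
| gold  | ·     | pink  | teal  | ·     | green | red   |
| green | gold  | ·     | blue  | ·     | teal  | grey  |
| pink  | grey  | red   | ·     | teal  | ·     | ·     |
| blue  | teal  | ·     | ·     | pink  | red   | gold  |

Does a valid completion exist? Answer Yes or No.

Period 4, room 2: period 4 together with room 2 already contain {red, blue, green, gold, teal, pink, grey} — every symbol — so nothing can go there. The grid has no valid completion.

No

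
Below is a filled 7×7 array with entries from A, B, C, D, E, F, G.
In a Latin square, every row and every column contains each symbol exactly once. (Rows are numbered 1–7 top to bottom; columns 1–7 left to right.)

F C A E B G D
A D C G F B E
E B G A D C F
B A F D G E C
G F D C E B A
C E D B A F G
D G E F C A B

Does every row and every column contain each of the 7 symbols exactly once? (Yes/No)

No

Every row is a permutation, but column 3 contains D twice (at rows 5 and 6).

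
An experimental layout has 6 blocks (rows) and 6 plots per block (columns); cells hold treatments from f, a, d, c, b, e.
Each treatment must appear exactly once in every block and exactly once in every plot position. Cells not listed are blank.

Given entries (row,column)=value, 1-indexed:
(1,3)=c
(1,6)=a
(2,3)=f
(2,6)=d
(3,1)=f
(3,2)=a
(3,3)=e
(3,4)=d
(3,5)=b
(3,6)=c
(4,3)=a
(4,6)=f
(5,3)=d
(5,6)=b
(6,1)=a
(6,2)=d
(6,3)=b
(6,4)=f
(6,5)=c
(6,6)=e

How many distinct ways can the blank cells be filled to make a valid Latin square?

Block 1, plot 1: eliminating its block and plot leaves {d, b, e}.
Block 1, plot 2: eliminating its block and plot leaves {f, b, e}.
Block 1, plot 4: eliminating its block and plot leaves {b, e}.
Block 1, plot 5: eliminating its block and plot leaves {f, d, e}.
Block 2, plot 1: eliminating its block and plot leaves {c, b, e}.
Block 2, plot 2: eliminating its block and plot leaves {c, b, e}.
Block 2, plot 4: eliminating its block and plot leaves {a, c, b, e}.
Block 2, plot 5: eliminating its block and plot leaves {a, e}.
Block 4, plot 1: eliminating its block and plot leaves {d, c, b, e}.
Block 4, plot 2: eliminating its block and plot leaves {c, b, e}.
Block 4, plot 4: eliminating its block and plot leaves {c, b, e}.
Block 4, plot 5: eliminating its block and plot leaves {d, e}.
Block 5, plot 1: eliminating its block and plot leaves {c, e}.
Block 5, plot 2: eliminating its block and plot leaves {f, c, e}.
Block 5, plot 4: eliminating its block and plot leaves {a, c, e}.
Block 5, plot 5: eliminating its block and plot leaves {f, a, e}.
Enumerating the assignments across these blanks that avoid any block or plot repeat gives 16 completions.

16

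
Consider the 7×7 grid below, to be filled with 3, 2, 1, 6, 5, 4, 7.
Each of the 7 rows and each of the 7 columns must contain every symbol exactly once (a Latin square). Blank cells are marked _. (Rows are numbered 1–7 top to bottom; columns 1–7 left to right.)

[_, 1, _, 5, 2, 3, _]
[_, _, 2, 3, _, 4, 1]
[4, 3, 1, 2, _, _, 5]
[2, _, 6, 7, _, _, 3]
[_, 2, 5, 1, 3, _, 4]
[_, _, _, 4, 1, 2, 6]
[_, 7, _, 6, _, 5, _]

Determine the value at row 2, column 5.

7

Row 1, column 7: row 1 has {3, 2, 1, 5} and column 7 has {3, 1, 6, 5, 4}, leaving only 7.
Row 1, column 1: row 1 has {3, 2, 1, 5, 7} and column 1 has {2, 4}, leaving only 6.
Row 1, column 3: row 1 has {3, 2, 1, 6, 5, 7} and column 3 has {2, 1, 6, 5}, leaving only 4.
Row 4, column 6: row 4 has {3, 2, 6, 7} and column 6 has {3, 2, 5, 4}, leaving only 1.
Row 5, column 1: row 5 has {3, 2, 1, 5, 4} and column 1 has {2, 6, 4}, leaving only 7.
Row 2, column 1: row 2 has {3, 2, 1, 4} and column 1 has {2, 6, 4, 7}, leaving only 5.
Row 2, column 2: row 2 has {3, 2, 1, 5, 4} and column 2 has {3, 2, 1, 7}, leaving only 6.
Row 2 already has {3, 2, 1, 6, 5, 4} and column 5 already has {3, 2, 1}, so row 2, column 5 must be 7.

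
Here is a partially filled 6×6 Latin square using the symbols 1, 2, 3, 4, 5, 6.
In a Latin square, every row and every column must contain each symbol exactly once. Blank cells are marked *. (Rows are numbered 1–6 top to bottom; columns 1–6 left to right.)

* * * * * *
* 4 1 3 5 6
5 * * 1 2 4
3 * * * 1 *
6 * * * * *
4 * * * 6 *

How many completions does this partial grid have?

Row 1, column 1: eliminating its row and column leaves {1, 2}.
Row 1, column 2: eliminating its row and column leaves {1, 2, 3, 5, 6}.
Row 1, column 3: eliminating its row and column leaves {2, 3, 4, 5, 6}.
Row 1, column 4: eliminating its row and column leaves {2, 4, 5, 6}.
Row 1, column 5: eliminating its row and column leaves {3, 4}.
Row 1, column 6: eliminating its row and column leaves {1, 2, 3, 5}.
Row 2, column 1: eliminating its row and column leaves {2}.
Row 3, column 2: eliminating its row and column leaves {3, 6}.
Row 3, column 3: eliminating its row and column leaves {3, 6}.
Row 4, column 2: eliminating its row and column leaves {2, 5, 6}.
Row 4, column 3: eliminating its row and column leaves {2, 4, 5, 6}.
Row 4, column 4: eliminating its row and column leaves {2, 4, 5, 6}.
Row 4, column 6: eliminating its row and column leaves {2, 5}.
Row 5, column 2: eliminating its row and column leaves {1, 2, 3, 5}.
Row 5, column 3: eliminating its row and column leaves {2, 3, 4, 5}.
Row 5, column 4: eliminating its row and column leaves {2, 4, 5}.
Row 5, column 5: eliminating its row and column leaves {3, 4}.
Row 5, column 6: eliminating its row and column leaves {1, 2, 3, 5}.
Row 6, column 2: eliminating its row and column leaves {1, 2, 3, 5}.
Row 6, column 3: eliminating its row and column leaves {2, 3, 5}.
Row 6, column 4: eliminating its row and column leaves {2, 5}.
Row 6, column 6: eliminating its row and column leaves {1, 2, 3, 5}.
Enumerating the assignments across these blanks that avoid any row or column repeat gives 52 completions.

52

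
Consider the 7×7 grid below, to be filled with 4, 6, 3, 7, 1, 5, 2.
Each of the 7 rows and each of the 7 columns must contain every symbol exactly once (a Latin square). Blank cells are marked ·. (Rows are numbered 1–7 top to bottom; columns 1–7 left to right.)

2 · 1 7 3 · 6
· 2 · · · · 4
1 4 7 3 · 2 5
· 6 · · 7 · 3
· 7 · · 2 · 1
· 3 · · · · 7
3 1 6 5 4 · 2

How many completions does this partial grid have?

8

Row 1, column 2: eliminating its row and column leaves {5}.
Row 1, column 6: eliminating its row and column leaves {4, 5}.
Row 2, column 1: eliminating its row and column leaves {6, 7, 5}.
Row 2, column 3: eliminating its row and column leaves {3, 5}.
Row 2, column 4: eliminating its row and column leaves {6, 1}.
Row 2, column 5: eliminating its row and column leaves {6, 1, 5}.
Row 2, column 6: eliminating its row and column leaves {6, 3, 7, 1, 5}.
Row 3, column 5: eliminating its row and column leaves {6}.
Row 4, column 1: eliminating its row and column leaves {4, 5}.
Row 4, column 3: eliminating its row and column leaves {4, 5, 2}.
Row 4, column 4: eliminating its row and column leaves {4, 1, 2}.
Row 4, column 6: eliminating its row and column leaves {4, 1, 5}.
Row 5, column 1: eliminating its row and column leaves {4, 6, 5}.
Row 5, column 3: eliminating its row and column leaves {4, 3, 5}.
Row 5, column 4: eliminating its row and column leaves {4, 6}.
Row 5, column 6: eliminating its row and column leaves {4, 6, 3, 5}.
Row 6, column 1: eliminating its row and column leaves {4, 6, 5}.
Row 6, column 3: eliminating its row and column leaves {4, 5, 2}.
Row 6, column 4: eliminating its row and column leaves {4, 6, 1, 2}.
Row 6, column 5: eliminating its row and column leaves {6, 1, 5}.
Row 6, column 6: eliminating its row and column leaves {4, 6, 1, 5}.
Row 7, column 6: eliminating its row and column leaves {7}.
Enumerating the assignments across these blanks that avoid any row or column repeat gives 8 completions.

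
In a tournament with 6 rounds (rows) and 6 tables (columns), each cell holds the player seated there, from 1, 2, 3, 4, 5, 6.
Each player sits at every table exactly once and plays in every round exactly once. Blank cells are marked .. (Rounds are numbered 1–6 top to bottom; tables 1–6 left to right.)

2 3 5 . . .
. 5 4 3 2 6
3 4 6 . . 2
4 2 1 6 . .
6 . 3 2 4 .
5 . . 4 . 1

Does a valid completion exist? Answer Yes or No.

Yes

No round or table among the givens repeats a symbol, and propagating forced cells runs into no contradiction.
One valid completion exists (for instance, 2 3 5 1 6 4 / 1 5 4 3 2 6 / 3 4 6 5 1 2 / 4 2 1 6 5 3 / 6 1 3 2 4 5 / 5 6 2 4 3 1).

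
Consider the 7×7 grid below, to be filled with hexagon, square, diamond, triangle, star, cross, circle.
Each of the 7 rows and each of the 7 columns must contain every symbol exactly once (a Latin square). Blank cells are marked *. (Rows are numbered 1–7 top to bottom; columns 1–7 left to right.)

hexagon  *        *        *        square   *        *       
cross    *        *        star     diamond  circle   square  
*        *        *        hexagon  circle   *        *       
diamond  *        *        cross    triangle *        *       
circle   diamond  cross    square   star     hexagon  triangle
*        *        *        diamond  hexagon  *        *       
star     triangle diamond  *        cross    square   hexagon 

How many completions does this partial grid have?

6

Row 1, column 2: eliminating its row and column leaves {star, cross, circle}.
Row 1, column 3: eliminating its row and column leaves {triangle, star, circle}.
Row 1, column 4: eliminating its row and column leaves {triangle, circle}.
Row 1, column 6: eliminating its row and column leaves {diamond, triangle, star, cross}.
Row 1, column 7: eliminating its row and column leaves {diamond, star, cross, circle}.
Row 2, column 2: eliminating its row and column leaves {hexagon}.
Row 2, column 3: eliminating its row and column leaves {hexagon, triangle}.
Row 3, column 1: eliminating its row and column leaves {square, triangle}.
Row 3, column 2: eliminating its row and column leaves {square, star, cross}.
Row 3, column 3: eliminating its row and column leaves {square, triangle, star}.
Row 3, column 6: eliminating its row and column leaves {diamond, triangle, star, cross}.
Row 3, column 7: eliminating its row and column leaves {diamond, star, cross}.
Row 4, column 2: eliminating its row and column leaves {hexagon, square, star, circle}.
Row 4, column 3: eliminating its row and column leaves {hexagon, square, star, circle}.
Row 4, column 6: eliminating its row and column leaves {star}.
Row 4, column 7: eliminating its row and column leaves {star, circle}.
Row 6, column 1: eliminating its row and column leaves {square, triangle}.
Row 6, column 2: eliminating its row and column leaves {square, star, cross, circle}.
Row 6, column 3: eliminating its row and column leaves {square, triangle, star, circle}.
Row 6, column 6: eliminating its row and column leaves {triangle, star, cross}.
Row 6, column 7: eliminating its row and column leaves {star, cross, circle}.
Row 7, column 4: eliminating its row and column leaves {circle}.
Enumerating the assignments across these blanks that avoid any row or column repeat gives 6 completions.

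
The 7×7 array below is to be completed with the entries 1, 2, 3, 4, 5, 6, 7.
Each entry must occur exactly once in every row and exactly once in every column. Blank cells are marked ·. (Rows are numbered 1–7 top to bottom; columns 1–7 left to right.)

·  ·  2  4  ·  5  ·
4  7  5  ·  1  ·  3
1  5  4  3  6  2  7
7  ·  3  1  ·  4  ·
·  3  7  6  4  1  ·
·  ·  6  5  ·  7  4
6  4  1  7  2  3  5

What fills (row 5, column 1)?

Row 1, column 1: row 1 has {2, 4, 5} and column 1 has {1, 4, 6, 7}, leaving only 3.
Row 1, column 5: row 1 has {2, 3, 4, 5} and column 5 has {1, 2, 4, 6}, leaving only 7.
Row 2, column 4: row 2 has {1, 3, 4, 5, 7} and column 4 has {1, 3, 4, 5, 6, 7}, leaving only 2.
Row 2, column 6: row 2 has {1, 2, 3, 4, 5, 7} and column 6 has {1, 2, 3, 4, 5, 7}, leaving only 6.
Row 4, column 5: row 4 has {1, 3, 4, 7} and column 5 has {1, 2, 4, 6, 7}, leaving only 5.
Row 5, column 7: row 5 has {1, 3, 4, 6, 7} and column 7 has {3, 4, 5, 7}, leaving only 2.
Row 5 already has {1, 2, 3, 4, 6, 7} and column 1 already has {1, 3, 4, 6, 7}, so row 5, column 1 must be 5.

5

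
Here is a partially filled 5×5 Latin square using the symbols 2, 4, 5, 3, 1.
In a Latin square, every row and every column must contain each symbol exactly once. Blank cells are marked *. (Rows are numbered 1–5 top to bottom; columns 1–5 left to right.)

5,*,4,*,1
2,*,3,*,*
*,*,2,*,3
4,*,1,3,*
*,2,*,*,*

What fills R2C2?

Row 1, column 2: row 1 has {4, 5, 1} and column 2 has {2}, leaving only 3.
Row 1, column 4: row 1 has {4, 5, 3, 1} and column 4 has {3}, leaving only 2.
Row 3, column 1: row 3 has {2, 3} and column 1 has {2, 4, 5}, leaving only 1.
Row 4, column 2: row 4 has {4, 3, 1} and column 2 has {2, 3}, leaving only 5.
Row 3, column 2: row 3 has {2, 3, 1} and column 2 has {2, 5, 3}, leaving only 4.
Row 2 already has {2, 3} and column 2 already has {2, 4, 5, 3}, so row 2, column 2 must be 1.

1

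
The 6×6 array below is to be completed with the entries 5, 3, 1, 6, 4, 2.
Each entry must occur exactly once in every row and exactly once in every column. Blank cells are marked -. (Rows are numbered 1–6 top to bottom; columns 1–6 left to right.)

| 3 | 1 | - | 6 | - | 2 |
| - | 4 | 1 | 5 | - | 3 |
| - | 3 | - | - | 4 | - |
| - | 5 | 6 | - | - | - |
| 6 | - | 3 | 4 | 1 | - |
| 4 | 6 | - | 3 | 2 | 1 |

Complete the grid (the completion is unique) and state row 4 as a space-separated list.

Row 4, column 5: row 4 has {5, 6} and column 5 has {1, 4, 2}, leaving only 3.
Row 4, column 6: row 4 has {5, 3, 6} and column 6 has {3, 1, 2}, leaving only 4.
Row 1, column 5: row 1 has {3, 1, 6, 2} and column 5 has {3, 1, 4, 2}, leaving only 5.
Row 1, column 3: row 1 has {5, 3, 1, 6, 2} and column 3 has {3, 1, 6}, leaving only 4.
Row 2, column 1: row 2 has {5, 3, 1, 4} and column 1 has {3, 6, 4}, leaving only 2.
Row 4, column 1: row 4 has {5, 3, 6, 4} and column 1 has {3, 6, 4, 2}, leaving only 1.
Row 4, column 4: row 4 has {5, 3, 1, 6, 4} and column 4 has {5, 3, 6, 4}, leaving only 2.
So row 4 reads: 1 5 6 2 3 4.

1 5 6 2 3 4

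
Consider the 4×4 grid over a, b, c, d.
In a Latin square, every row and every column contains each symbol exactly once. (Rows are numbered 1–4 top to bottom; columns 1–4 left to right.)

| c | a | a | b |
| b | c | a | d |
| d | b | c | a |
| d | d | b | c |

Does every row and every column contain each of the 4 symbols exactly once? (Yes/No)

Row 1 contains a twice (at columns 2 and 3); row 4 is also not a permutation.

No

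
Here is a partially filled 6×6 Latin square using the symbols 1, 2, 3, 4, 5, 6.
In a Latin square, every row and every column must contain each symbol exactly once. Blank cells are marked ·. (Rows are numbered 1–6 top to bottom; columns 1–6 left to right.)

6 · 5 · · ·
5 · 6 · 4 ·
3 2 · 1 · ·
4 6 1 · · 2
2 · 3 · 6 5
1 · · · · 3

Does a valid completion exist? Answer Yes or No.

No

Row 2, column 6: row 2 has {4, 5, 6} and column 6 has {2, 3, 5}, so it must be 1.
Row 1, column 6: row 1 has {5, 6} and column 6 has {1, 2, 3, 5}, so it must be 4.
Row 2, column 2: row 2 has {1, 4, 5, 6} and column 2 has {2, 6}, so it must be 3.
Row 1, column 2: row 1 has {4, 5, 6} and column 2 has {2, 3, 6}, so it must be 1.
Row 2, column 4: row 2 has {1, 3, 4, 5, 6} and column 4 has {1}, so it must be 2.
Row 1, column 4: row 1 has {1, 4, 5, 6} and column 4 has {1, 2}, so it must be 3.
Row 1, column 5: row 1 has {1, 3, 4, 5, 6} and column 5 has {4, 6}, so it must be 2.
Row 3, column 3: row 3 has {1, 2, 3} and column 3 has {1, 3, 5, 6}, so it must be 4.
Row 3, column 5: row 3 has {1, 2, 3, 4} and column 5 has {2, 4, 6}, so it must be 5.
Now row 6, column 5: row 6 together with column 5 already contain {1, 2, 3, 4, 5, 6} — every symbol — so nothing can go there. The grid has no valid completion.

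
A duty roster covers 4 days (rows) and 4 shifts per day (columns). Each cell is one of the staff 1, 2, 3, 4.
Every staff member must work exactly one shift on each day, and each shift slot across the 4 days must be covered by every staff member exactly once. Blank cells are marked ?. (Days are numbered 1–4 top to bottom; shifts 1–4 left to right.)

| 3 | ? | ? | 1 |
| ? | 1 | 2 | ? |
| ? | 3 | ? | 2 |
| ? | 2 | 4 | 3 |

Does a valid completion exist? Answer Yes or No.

Day 1, shift 3: day 1 together with shift 3 already contain {1, 2, 3, 4} — every symbol — so nothing can go there. The grid has no valid completion.

No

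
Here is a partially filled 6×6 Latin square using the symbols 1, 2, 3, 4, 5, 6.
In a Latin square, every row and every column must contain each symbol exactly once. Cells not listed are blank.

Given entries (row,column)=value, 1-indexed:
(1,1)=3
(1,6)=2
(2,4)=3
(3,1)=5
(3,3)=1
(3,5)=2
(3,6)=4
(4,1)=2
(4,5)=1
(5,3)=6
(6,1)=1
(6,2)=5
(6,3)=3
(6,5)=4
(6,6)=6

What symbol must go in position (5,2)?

2

Row 3, column 4: row 3 has {1, 2, 4, 5} and column 4 has {3}, leaving only 6.
Row 3, column 2: row 3 has {1, 2, 4, 5, 6} and column 2 has {5}, leaving only 3.
Row 5, column 1: row 5 has {6} and column 1 has {1, 2, 3, 5}, leaving only 4.
Row 2, column 1: row 2 has {3} and column 1 has {1, 2, 3, 4, 5}, leaving only 6.
Row 2, column 5: row 2 has {3, 6} and column 5 has {1, 2, 4}, leaving only 5.
Row 1, column 5: row 1 has {2, 3} and column 5 has {1, 2, 4, 5}, leaving only 6.
Row 2, column 6: row 2 has {3, 5, 6} and column 6 has {2, 4, 6}, leaving only 1.
Row 5, column 5: row 5 has {4, 6} and column 5 has {1, 2, 4, 5, 6}, leaving only 3.
Row 5, column 6: row 5 has {3, 4, 6} and column 6 has {1, 2, 4, 6}, leaving only 5.
Row 4, column 6: row 4 has {1, 2} and column 6 has {1, 2, 4, 5, 6}, leaving only 3.
Row 6, column 4: row 6 has {1, 3, 4, 5, 6} and column 4 has {3, 6}, leaving only 2.
Row 5, column 4: row 5 has {3, 4, 5, 6} and column 4 has {2, 3, 6}, leaving only 1.
Row 5 already has {1, 3, 4, 5, 6} and column 2 already has {3, 5}, so row 5, column 2 must be 2.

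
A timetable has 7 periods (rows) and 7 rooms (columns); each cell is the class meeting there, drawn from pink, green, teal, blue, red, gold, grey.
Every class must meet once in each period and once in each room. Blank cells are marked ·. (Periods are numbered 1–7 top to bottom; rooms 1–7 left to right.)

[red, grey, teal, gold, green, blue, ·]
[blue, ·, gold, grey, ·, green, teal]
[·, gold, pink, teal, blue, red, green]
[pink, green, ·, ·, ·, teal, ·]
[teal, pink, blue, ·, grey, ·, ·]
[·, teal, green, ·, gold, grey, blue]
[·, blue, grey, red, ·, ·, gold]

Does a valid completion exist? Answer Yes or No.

No

Period 6, room 1: period 6 together with room 1 already contain {pink, green, teal, blue, red, gold, grey} — every symbol — so nothing can go there. The grid has no valid completion.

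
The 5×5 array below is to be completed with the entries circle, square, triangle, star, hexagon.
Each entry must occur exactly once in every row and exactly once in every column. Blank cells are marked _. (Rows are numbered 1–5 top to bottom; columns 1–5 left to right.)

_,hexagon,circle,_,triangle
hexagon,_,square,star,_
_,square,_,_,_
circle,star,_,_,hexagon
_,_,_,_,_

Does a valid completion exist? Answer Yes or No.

No

Row 1, column 4: row 1 has {circle, triangle, hexagon} and column 4 has {star}, so it must be square.
Row 1, column 1: row 1 has {circle, square, triangle, hexagon} and column 1 has {circle, hexagon}, so it must be star.
Row 2, column 5: row 2 has {square, star, hexagon} and column 5 has {triangle, hexagon}, so it must be circle.
Row 2, column 2: row 2 has {circle, square, star, hexagon} and column 2 has {square, star, hexagon}, so it must be triangle.
Row 3, column 1: row 3 has {square} and column 1 has {circle, star, hexagon}, so it must be triangle.
Row 3, column 5: row 3 has {square, triangle} and column 5 has {circle, triangle, hexagon}, so it must be star.
Row 3, column 3: row 3 has {square, triangle, star} and column 3 has {circle, square}, so it must be hexagon.
Row 3, column 4: row 3 has {square, triangle, star, hexagon} and column 4 has {square, star}, so it must be circle.
Row 4, column 3: row 4 has {circle, star, hexagon} and column 3 has {circle, square, hexagon}, so it must be triangle.
Now row 4, column 4: row 4 together with column 4 already contain {circle, square, triangle, star, hexagon} — every symbol — so nothing can go there. The grid has no valid completion.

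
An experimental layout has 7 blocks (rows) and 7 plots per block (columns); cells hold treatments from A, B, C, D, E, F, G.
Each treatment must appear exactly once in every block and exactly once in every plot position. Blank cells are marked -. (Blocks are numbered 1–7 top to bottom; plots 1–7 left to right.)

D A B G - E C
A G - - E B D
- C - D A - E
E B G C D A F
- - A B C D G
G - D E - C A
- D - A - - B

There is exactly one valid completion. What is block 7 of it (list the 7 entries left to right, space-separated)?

C D E A G F B

Block 1, plot 5: block 1 has {A, B, C, D, E, G} and plot 5 has {A, C, D, E}, leaving only F.
Block 7, plot 5: block 7 has {A, B, D} and plot 5 has {A, C, D, E, F}, leaving only G.
Block 7, plot 6: block 7 has {A, B, D, G} and plot 6 has {A, B, C, D, E}, leaving only F.
Block 7, plot 1: block 7 has {A, B, D, F, G} and plot 1 has {A, D, E, G}, leaving only C.
Block 7, plot 3: block 7 has {A, B, C, D, F, G} and plot 3 has {A, B, D, G}, leaving only E.
So block 7 reads: C D E A G F B.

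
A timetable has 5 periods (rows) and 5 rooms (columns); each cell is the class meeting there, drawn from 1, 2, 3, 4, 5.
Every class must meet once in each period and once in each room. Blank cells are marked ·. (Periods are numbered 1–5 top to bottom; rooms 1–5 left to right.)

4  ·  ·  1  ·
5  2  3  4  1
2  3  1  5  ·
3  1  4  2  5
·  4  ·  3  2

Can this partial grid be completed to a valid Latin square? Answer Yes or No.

Yes

No period or room among the givens repeats a symbol, and propagating forced cells runs into no contradiction.
One valid completion exists (for instance, 4 5 2 1 3 / 5 2 3 4 1 / 2 3 1 5 4 / 3 1 4 2 5 / 1 4 5 3 2).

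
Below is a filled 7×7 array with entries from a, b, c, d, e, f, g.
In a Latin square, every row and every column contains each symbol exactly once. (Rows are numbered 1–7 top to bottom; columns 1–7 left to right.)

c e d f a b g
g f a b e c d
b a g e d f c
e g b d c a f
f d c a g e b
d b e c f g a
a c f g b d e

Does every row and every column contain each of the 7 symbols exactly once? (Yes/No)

Each row is a permutation of the 7 symbols, and so is each column.

Yes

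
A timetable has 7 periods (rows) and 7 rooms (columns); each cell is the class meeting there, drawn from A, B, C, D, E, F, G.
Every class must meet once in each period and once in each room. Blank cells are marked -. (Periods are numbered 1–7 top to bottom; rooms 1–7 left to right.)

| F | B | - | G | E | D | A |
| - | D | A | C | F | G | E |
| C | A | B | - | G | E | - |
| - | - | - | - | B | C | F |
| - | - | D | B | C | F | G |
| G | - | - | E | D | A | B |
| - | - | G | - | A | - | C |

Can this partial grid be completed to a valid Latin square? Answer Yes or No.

No period or room among the givens repeats a symbol, and propagating forced cells runs into no contradiction.
One valid completion exists (for instance, F B C G E D A / B D A C F G E / C A B F G E D / D G E A B C F / A E D B C F G / G C F E D A B / E F G D A B C).

Yes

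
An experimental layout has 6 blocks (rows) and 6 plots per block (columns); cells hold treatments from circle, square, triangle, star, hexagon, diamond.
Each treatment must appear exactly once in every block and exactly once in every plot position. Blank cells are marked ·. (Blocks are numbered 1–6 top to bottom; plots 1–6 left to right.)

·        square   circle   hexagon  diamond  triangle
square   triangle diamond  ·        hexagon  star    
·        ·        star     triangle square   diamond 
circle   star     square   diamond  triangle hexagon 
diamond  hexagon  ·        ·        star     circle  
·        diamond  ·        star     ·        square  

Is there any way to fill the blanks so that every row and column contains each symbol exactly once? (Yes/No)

Yes

No block or plot among the givens repeats a symbol, and propagating forced cells runs into no contradiction.
One valid completion exists (for instance, star square circle hexagon diamond triangle / square triangle diamond circle hexagon star / hexagon circle star triangle square diamond / circle star square diamond triangle hexagon / diamond hexagon triangle square star circle / triangle diamond hexagon star circle square).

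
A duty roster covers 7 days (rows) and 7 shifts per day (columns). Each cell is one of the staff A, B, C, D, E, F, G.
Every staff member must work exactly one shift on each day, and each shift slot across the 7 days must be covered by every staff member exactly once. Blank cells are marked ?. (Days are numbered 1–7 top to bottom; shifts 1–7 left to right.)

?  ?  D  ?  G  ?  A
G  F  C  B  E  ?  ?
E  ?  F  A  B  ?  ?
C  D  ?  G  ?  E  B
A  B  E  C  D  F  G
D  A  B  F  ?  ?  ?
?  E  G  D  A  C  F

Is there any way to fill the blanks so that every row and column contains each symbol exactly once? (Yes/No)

Yes

No day or shift among the givens repeats a symbol, and propagating forced cells runs into no contradiction.
One valid completion exists (for instance, F C D E G B A / G F C B E A D / E G F A B D C / C D A G F E B / A B E C D F G / D A B F C G E / B E G D A C F).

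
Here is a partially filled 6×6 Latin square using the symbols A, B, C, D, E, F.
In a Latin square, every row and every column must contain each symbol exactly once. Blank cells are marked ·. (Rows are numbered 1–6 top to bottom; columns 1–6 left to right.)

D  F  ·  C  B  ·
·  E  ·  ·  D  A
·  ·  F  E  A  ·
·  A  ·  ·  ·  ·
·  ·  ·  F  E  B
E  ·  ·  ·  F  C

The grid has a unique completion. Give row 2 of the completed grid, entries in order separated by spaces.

Row 2, column 4: row 2 has {A, D, E} and column 4 has {C, E, F}, leaving only B.
Row 2, column 3: row 2 has {A, B, D, E} and column 3 has {F}, leaving only C.
Row 2, column 1: row 2 has {A, B, C, D, E} and column 1 has {D, E}, leaving only F.
So row 2 reads: F E C B D A.

F E C B D A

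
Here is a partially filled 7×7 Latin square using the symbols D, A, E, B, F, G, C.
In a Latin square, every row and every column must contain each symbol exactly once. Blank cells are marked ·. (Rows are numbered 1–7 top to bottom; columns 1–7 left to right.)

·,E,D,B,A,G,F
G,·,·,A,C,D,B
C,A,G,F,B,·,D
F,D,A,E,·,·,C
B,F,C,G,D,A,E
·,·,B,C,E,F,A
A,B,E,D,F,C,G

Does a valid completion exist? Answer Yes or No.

Row 1, column 1: row 1 together with column 1 already contain {D, A, E, B, F, G, C} — every symbol — so nothing can go there. The grid has no valid completion.

No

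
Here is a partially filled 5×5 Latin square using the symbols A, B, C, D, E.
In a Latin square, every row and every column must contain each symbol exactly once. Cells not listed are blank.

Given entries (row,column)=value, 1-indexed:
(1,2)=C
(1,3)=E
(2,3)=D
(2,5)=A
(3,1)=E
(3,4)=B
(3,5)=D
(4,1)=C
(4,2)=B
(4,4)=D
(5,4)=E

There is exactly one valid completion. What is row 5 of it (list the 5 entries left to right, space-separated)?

Row 1, column 4: row 1 has {C, E} and column 4 has {B, D, E}, leaving only A.
Row 1, column 5: row 1 has {A, C, E} and column 5 has {A, D}, leaving only B.
Row 5, column 5: row 5 has {E} and column 5 has {A, B, D}, leaving only C.
Row 1, column 1: row 1 has {A, B, C, E} and column 1 has {C, E}, leaving only D.
Row 2, column 1: row 2 has {A, D} and column 1 has {C, D, E}, leaving only B.
Row 5, column 1: row 5 has {C, E} and column 1 has {B, C, D, E}, leaving only A.
Row 5, column 2: row 5 has {A, C, E} and column 2 has {B, C}, leaving only D.
Row 5, column 3: row 5 has {A, C, D, E} and column 3 has {D, E}, leaving only B.
So row 5 reads: A D B E C.

A D B E C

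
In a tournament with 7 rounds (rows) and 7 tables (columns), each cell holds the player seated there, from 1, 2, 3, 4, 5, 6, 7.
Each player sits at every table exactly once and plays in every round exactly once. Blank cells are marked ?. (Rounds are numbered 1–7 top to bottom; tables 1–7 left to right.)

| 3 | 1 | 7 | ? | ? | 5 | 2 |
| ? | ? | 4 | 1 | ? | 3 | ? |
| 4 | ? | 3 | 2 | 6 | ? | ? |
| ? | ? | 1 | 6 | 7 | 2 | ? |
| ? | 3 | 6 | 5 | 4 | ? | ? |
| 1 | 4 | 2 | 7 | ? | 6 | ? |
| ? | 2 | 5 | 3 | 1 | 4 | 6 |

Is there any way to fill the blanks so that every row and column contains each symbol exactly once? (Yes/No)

Round 1, table 5: round 1 together with table 5 already contain {1, 2, 3, 4, 5, 6, 7} — every symbol — so nothing can go there. The grid has no valid completion.

No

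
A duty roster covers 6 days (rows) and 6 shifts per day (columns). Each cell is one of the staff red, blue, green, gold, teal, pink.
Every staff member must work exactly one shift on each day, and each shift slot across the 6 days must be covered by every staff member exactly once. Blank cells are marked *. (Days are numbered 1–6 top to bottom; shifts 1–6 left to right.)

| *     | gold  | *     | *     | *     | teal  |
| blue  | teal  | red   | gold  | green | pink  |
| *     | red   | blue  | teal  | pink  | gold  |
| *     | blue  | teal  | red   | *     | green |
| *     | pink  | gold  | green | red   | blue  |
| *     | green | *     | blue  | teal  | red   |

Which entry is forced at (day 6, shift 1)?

gold

Day 1, shift 4: day 1 has {gold, teal} and shift 4 has {red, blue, green, gold, teal}, leaving only pink.
Day 1, shift 3: day 1 has {gold, teal, pink} and shift 3 has {red, blue, gold, teal}, leaving only green.
Day 1, shift 1: day 1 has {green, gold, teal, pink} and shift 1 has {blue}, leaving only red.
Day 1, shift 5: day 1 has {red, green, gold, teal, pink} and shift 5 has {red, green, teal, pink}, leaving only blue.
Day 3, shift 1: day 3 has {red, blue, gold, teal, pink} and shift 1 has {red, blue}, leaving only green.
Day 4, shift 5: day 4 has {red, blue, green, teal} and shift 5 has {red, blue, green, teal, pink}, leaving only gold.
Day 4, shift 1: day 4 has {red, blue, green, gold, teal} and shift 1 has {red, blue, green}, leaving only pink.
Day 6 already has {red, blue, green, teal} and shift 1 already has {red, blue, green, pink}, so day 6, shift 1 must be gold.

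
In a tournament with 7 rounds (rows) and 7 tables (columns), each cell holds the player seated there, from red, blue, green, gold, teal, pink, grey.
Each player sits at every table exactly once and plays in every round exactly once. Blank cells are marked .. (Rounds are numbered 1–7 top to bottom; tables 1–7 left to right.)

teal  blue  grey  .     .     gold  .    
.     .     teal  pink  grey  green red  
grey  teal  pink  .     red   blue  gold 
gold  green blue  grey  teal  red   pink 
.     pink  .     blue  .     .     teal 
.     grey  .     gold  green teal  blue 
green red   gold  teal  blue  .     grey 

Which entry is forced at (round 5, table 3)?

Round 1, table 5: round 1 has {blue, gold, teal, grey} and table 5 has {red, blue, green, teal, grey}, leaving only pink.
Round 1, table 7: round 1 has {blue, gold, teal, pink, grey} and table 7 has {red, blue, gold, teal, pink, grey}, leaving only green.
Round 1, table 4: round 1 has {blue, green, gold, teal, pink, grey} and table 4 has {blue, gold, teal, pink, grey}, leaving only red.
Round 2, table 1: round 2 has {red, green, teal, pink, grey} and table 1 has {green, gold, teal, grey}, leaving only blue.
Round 2, table 2: round 2 has {red, blue, green, teal, pink, grey} and table 2 has {red, blue, green, teal, pink, grey}, leaving only gold.
Round 3, table 4: round 3 has {red, blue, gold, teal, pink, grey} and table 4 has {red, blue, gold, teal, pink, grey}, leaving only green.
Round 5, table 1: round 5 has {blue, teal, pink} and table 1 has {blue, green, gold, teal, grey}, leaving only red.
Round 5 already has {red, blue, teal, pink} and table 3 already has {blue, gold, teal, pink, grey}, so round 5, table 3 must be green.

green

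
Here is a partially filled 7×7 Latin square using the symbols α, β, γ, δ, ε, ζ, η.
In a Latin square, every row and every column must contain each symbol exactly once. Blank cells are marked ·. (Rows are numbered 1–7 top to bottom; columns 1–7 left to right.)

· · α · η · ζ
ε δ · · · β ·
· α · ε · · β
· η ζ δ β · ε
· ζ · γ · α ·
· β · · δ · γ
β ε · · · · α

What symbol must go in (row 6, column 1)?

ζ

Row 1, column 2: row 1 has {α, ζ, η} and column 2 has {α, β, δ, ε, ζ, η}, leaving only γ.
Row 1, column 1: row 1 has {α, γ, ζ, η} and column 1 has {β, ε}, leaving only δ.
Row 1, column 4: row 1 has {α, γ, δ, ζ, η} and column 4 has {γ, δ, ε}, leaving only β.
Row 1, column 6: row 1 has {α, β, γ, δ, ζ, η} and column 6 has {α, β}, leaving only ε.
Row 2, column 7: row 2 has {β, δ, ε} and column 7 has {α, β, γ, ε, ζ}, leaving only η.
Row 2, column 3: row 2 has {β, δ, ε, η} and column 3 has {α, ζ}, leaving only γ.
Row 4, column 6: row 4 has {β, δ, ε, ζ, η} and column 6 has {α, β, ε}, leaving only γ.
Row 4, column 1: row 4 has {β, γ, δ, ε, ζ, η} and column 1 has {β, δ, ε}, leaving only α.
Row 5, column 1: row 5 has {α, γ, ζ} and column 1 has {α, β, δ, ε}, leaving only η.
Row 6 already has {β, γ, δ} and column 1 already has {α, β, δ, ε, η}, so row 6, column 1 must be ζ.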